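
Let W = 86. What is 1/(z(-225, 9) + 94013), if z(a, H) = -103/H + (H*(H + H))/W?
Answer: 387/36379331 ≈ 1.0638e-5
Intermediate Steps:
z(a, H) = -103/H + H²/43 (z(a, H) = -103/H + (H*(H + H))/86 = -103/H + (H*(2*H))*(1/86) = -103/H + (2*H²)*(1/86) = -103/H + H²/43)
1/(z(-225, 9) + 94013) = 1/((1/43)*(-4429 + 9³)/9 + 94013) = 1/((1/43)*(⅑)*(-4429 + 729) + 94013) = 1/((1/43)*(⅑)*(-3700) + 94013) = 1/(-3700/387 + 94013) = 1/(36379331/387) = 387/36379331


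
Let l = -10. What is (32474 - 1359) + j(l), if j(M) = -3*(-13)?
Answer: 31154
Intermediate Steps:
j(M) = 39
(32474 - 1359) + j(l) = (32474 - 1359) + 39 = 31115 + 39 = 31154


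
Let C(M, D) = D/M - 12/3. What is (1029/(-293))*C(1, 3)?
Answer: 1029/293 ≈ 3.5119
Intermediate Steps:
C(M, D) = -4 + D/M (C(M, D) = D/M - 12*⅓ = D/M - 4 = -4 + D/M)
(1029/(-293))*C(1, 3) = (1029/(-293))*(-4 + 3/1) = (1029*(-1/293))*(-4 + 3*1) = -1029*(-4 + 3)/293 = -1029/293*(-1) = 1029/293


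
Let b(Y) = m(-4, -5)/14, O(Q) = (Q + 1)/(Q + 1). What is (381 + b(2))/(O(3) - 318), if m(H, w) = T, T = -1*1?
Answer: -5333/4438 ≈ -1.2017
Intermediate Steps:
T = -1
m(H, w) = -1
O(Q) = 1 (O(Q) = (1 + Q)/(1 + Q) = 1)
b(Y) = -1/14
(381 + b(2))/(O(3) - 318) = (381 - 1/14)/(1 - 318) = (5333/14)/(-317) = (5333/14)*(-1/317) = -5333/4438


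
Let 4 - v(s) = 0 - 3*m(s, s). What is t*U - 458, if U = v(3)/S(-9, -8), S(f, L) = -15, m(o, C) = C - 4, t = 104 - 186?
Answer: -6788/15 ≈ -452.53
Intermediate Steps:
t = -82
m(o, C) = -4 + C
v(s) = -8 + 3*s (v(s) = 4 - (0 - 3*(-4 + s)) = 4 - (0 + (12 - 3*s)) = 4 - (12 - 3*s) = 4 + (-12 + 3*s) = -8 + 3*s)
U = -1/15 (U = (-8 + 3*3)/(-15) = (-8 + 9)*(-1/15) = 1*(-1/15) = -1/15 ≈ -0.066667)
t*U - 458 = -82*(-1/15) - 458 = 82/15 - 458 = -6788/15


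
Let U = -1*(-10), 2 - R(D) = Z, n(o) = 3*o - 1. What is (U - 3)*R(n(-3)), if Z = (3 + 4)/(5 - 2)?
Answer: -7/3 ≈ -2.3333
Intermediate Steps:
n(o) = -1 + 3*o
Z = 7/3 ≈ 2.3333
R(D) = -1/3 (R(D) = 2 - 1*7/3 = 2 - 7/3 = -1/3)
U = 10
(U - 3)*R(n(-3)) = (10 - 3)*(-1/3) = 7*(-1/3) = -7/3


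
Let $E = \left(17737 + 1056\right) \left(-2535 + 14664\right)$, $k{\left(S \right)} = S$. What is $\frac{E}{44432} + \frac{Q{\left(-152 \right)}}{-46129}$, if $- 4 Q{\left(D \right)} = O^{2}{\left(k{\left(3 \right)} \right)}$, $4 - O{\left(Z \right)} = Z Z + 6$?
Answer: $\frac{10514659304381}{2049603728} \approx 5130.1$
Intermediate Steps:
$O{\left(Z \right)} = -2 - Z^{2}$ ($O{\left(Z \right)} = 4 - \left(Z Z + 6\right) = 4 - \left(Z^{2} + 6\right) = 4 - \left(6 + Z^{2}\right) = -2 - Z^{2}$)
$E = 227940297$ ($E = 18793 \cdot 12129 = 227940297$)
$Q{\left(D \right)} = - \frac{121}{4}$ ($Q{\left(D \right)} = - \frac{\left(-2 - 3^{2}\right)^{2}}{4} = - \frac{\left(-2 - 9\right)^{2}}{4} = - \frac{\left(-11\right)^{2}}{4} = \left(- \frac{1}{4}\right) 121 = - \frac{121}{4}$)
$\frac{E}{44432} + \frac{Q{\left(-152 \right)}}{-46129} = \frac{227940297}{44432} - \frac{121}{4 \left(-46129\right)} = 227940297 \cdot \frac{1}{44432} - - \frac{121}{184516} = \frac{227940297}{44432} + \frac{121}{184516} = \frac{10514659304381}{2049603728}$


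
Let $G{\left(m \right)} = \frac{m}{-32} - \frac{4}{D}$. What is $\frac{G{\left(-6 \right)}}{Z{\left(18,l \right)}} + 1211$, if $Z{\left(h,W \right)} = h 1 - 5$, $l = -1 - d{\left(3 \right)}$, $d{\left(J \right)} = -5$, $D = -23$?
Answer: $\frac{5793557}{4784} \approx 1211.0$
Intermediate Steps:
$l = 4$ ($l = -1 - -5 = -1 + 5 = 4$)
$Z{\left(h,W \right)} = -5 + h$ ($Z{\left(h,W \right)} = h - 5 = -5 + h$)
$G{\left(m \right)} = \frac{4}{23} - \frac{m}{32}$ ($G{\left(m \right)} = \frac{m}{-32} - \frac{4}{-23} = m \left(- \frac{1}{32}\right) - - \frac{4}{23} = - \frac{m}{32} + \frac{4}{23} = \frac{4}{23} - \frac{m}{32}$)
$\frac{G{\left(-6 \right)}}{Z{\left(18,l \right)}} + 1211 = \frac{\frac{4}{23} - - \frac{3}{16}}{-5 + 18} + 1211 = \frac{\frac{4}{23} + \frac{3}{16}}{13} + 1211 = \frac{133}{368} \cdot \frac{1}{13} + 1211 = \frac{133}{4784} + 1211 = \frac{5793557}{4784}$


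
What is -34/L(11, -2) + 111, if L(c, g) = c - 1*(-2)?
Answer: 1409/13 ≈ 108.38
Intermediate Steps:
L(c, g) = 2 + c (L(c, g) = c + 2 = 2 + c)
-34/L(11, -2) + 111 = -34/(2 + 11) + 111 = -34/13 + 111 = 1409/13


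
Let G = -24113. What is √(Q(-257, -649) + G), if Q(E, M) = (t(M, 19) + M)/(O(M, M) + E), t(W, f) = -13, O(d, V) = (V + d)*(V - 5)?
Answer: I*√17365733773240795/848635 ≈ 155.28*I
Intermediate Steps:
O(d, V) = (-5 + V)*(V + d) (O(d, V) = (V + d)*(-5 + V) = (-5 + V)*(V + d))
Q(E, M) = (-13 + M)/(E - 10*M + 2*M²) (Q(E, M) = (-13 + M)/((M² - 5*M - 5*M + M*M) + E) = (-13 + M)/((M² - 5*M - 5*M + M²) + E) = (-13 + M)/((-10*M + 2*M²) + E) = (-13 + M)/(E - 10*M + 2*M²))
√(Q(-257, -649) + G) = √((-13 - 649)/(-257 - 10*(-649) + 2*(-649)²) - 24113) = √(-662/(-257 + 6490 + 2*421201) - 24113) = √(-662/(-257 + 6490 + 842402) - 24113) = √(-662/848635 - 24113) = √(-20463136417/848635) = I*√17365733773240795/848635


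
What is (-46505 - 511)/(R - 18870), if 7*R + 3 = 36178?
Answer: 329112/95915 ≈ 3.4313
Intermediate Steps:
R = 36175/7 (R = -3/7 + (1/7)*36178 = -3/7 + 36178/7 = 36175/7 ≈ 5167.9)
(-46505 - 511)/(R - 18870) = (-46505 - 511)/(36175/7 - 18870) = -47016/(-95915/7) = -47016*(-7/95915) = 329112/95915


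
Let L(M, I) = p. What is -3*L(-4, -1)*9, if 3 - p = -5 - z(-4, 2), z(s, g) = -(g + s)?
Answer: -270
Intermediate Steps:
z(s, g) = -g - s
p = 10 (p = 3 - (-5 - (-1*2 - 1*(-4))) = 3 - (-5 - (-2 + 4)) = 3 - (-5 - 1*2) = 3 - (-5 - 2) = 3 - 1*(-7) = 3 + 7 = 10)
L(M, I) = 10
-3*L(-4, -1)*9 = -3*10*9 = -30*9 = -270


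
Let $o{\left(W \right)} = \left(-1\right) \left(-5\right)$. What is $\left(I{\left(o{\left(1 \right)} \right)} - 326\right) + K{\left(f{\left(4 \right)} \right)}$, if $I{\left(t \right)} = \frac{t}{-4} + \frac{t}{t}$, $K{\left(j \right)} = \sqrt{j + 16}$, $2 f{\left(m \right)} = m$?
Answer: $- \frac{1305}{4} + 3 \sqrt{2} \approx -322.01$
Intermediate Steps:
$f{\left(m \right)} = \frac{m}{2}$
$K{\left(j \right)} = \sqrt{16 + j}$
$o{\left(W \right)} = 5$
$I{\left(t \right)} = 1 - \frac{t}{4}$ ($I{\left(t \right)} = t \left(- \frac{1}{4}\right) + 1 = - \frac{t}{4} + 1 = 1 - \frac{t}{4}$)
$\left(I{\left(o{\left(1 \right)} \right)} - 326\right) + K{\left(f{\left(4 \right)} \right)} = \left(\left(1 - \frac{5}{4}\right) - 326\right) + \sqrt{16 + \frac{1}{2} \cdot 4} = \left(\left(1 - \frac{5}{4}\right) - 326\right) + \sqrt{16 + 2} = \left(- \frac{1}{4} - 326\right) + \sqrt{18} = - \frac{1305}{4} + 3 \sqrt{2}$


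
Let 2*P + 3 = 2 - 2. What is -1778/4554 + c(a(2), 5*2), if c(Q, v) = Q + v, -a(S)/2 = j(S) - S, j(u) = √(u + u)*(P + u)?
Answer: 26435/2277 ≈ 11.610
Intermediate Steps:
P = -3/2 (P = -3/2 + (2 - 2)/2 = -3/2 + (½)*0 = -3/2 + 0 = -3/2 ≈ -1.5000)
j(u) = √2*√u*(-3/2 + u) (j(u) = √(u + u)*(-3/2 + u) = √(2*u)*(-3/2 + u) = (√2*√u)*(-3/2 + u) = √2*√u*(-3/2 + u))
a(S) = 2*S - 2*√2*√S*(-3/2 + S) (a(S) = -2*(√2*√S*(-3/2 + S) - S) = -2*(-S + √2*√S*(-3/2 + S)) = 2*S - 2*√2*√S*(-3/2 + S))
-1778/4554 + c(a(2), 5*2) = -1778/4554 + ((2*2 + √2*√2*(3 - 2*2)) + 5*2) = -1778*1/4554 + ((4 + √2*√2*(3 - 4)) + 10) = -889/2277 + ((4 + √2*√2*(-1)) + 10) = -889/2277 + ((4 - 2) + 10) = -889/2277 + (2 + 10) = -889/2277 + 12 = 26435/2277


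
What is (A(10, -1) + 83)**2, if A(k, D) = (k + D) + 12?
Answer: 10816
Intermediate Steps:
A(k, D) = 12 + D + k (A(k, D) = (D + k) + 12 = 12 + D + k)
(A(10, -1) + 83)**2 = ((12 - 1 + 10) + 83)**2 = (21 + 83)**2 = 104**2 = 10816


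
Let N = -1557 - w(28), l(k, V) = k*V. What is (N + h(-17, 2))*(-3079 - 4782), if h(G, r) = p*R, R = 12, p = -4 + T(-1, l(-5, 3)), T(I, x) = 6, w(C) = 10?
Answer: 12129523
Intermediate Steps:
l(k, V) = V*k
p = 2 (p = -4 + 6 = 2)
N = -1567 (N = -1557 - 1*10 = -1557 - 10 = -1567)
h(G, r) = 24 (h(G, r) = 2*12 = 24)
(N + h(-17, 2))*(-3079 - 4782) = (-1567 + 24)*(-3079 - 4782) = -1543*(-7861) = 12129523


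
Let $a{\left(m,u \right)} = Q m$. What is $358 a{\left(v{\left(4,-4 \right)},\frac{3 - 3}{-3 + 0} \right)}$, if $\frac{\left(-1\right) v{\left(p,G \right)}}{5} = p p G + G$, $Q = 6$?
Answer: $730320$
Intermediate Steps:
$v{\left(p,G \right)} = - 5 G - 5 G p^{2}$ ($v{\left(p,G \right)} = - 5 \left(p p G + G\right) = - 5 \left(p^{2} G + G\right) = - 5 \left(G p^{2} + G\right) = - 5 \left(G + G p^{2}\right) = - 5 G - 5 G p^{2}$)
$a{\left(m,u \right)} = 6 m$
$358 a{\left(v{\left(4,-4 \right)},\frac{3 - 3}{-3 + 0} \right)} = 358 \cdot 6 \left(\left(-5\right) \left(-4\right) \left(1 + 4^{2}\right)\right) = 358 \cdot 6 \left(\left(-5\right) \left(-4\right) \left(1 + 16\right)\right) = 358 \cdot 6 \left(\left(-5\right) \left(-4\right) 17\right) = 358 \cdot 6 \cdot 340 = 358 \cdot 2040 = 730320$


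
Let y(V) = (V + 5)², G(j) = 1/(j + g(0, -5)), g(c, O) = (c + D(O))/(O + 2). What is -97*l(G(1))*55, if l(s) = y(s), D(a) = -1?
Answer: -2822215/16 ≈ -1.7639e+5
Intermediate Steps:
g(c, O) = (-1 + c)/(2 + O) (g(c, O) = (c - 1)/(O + 2) = (-1 + c)/(2 + O))
G(j) = 1/(⅓ + j) (G(j) = 1/(j + (-1 + 0)/(2 - 5)) = 1/(j - 1/(-3)) = 1/(j - ⅓*(-1)) = 1/(j + ⅓) = 1/(⅓ + j))
y(V) = (5 + V)²
l(s) = (5 + s)²
-97*l(G(1))*55 = -97*(5 + 3/(1 + 3*1))²*55 = -97*(5 + 3/(1 + 3))²*55 = -97*(5 + 3/4)²*55 = -97*(5 + 3*(¼))²*55 = -97*(5 + ¾)²*55 = -97*(23/4)²*55 = -97*529/16*55 = -51313/16*55 = -2822215/16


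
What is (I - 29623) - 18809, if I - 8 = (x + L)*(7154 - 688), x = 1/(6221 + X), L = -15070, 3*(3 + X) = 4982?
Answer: -1152149148293/11818 ≈ -9.7491e+7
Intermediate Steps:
X = 4973/3 (X = -3 + (⅓)*4982 = -3 + 4982/3 = 4973/3 ≈ 1657.7)
x = 3/23636 (x = 1/(6221 + 4973/3) = 1/(23636/3) = 3/23636 ≈ 0.00012693)
I = -1151576778917/11818 (I = 8 + (3/23636 - 15070)*(7154 - 688) = 8 - 356194517/23636*6466 = 8 - 1151576873461/11818 = -1151576778917/11818 ≈ -9.7443e+7)
(I - 29623) - 18809 = (-1151576778917/11818 - 29623) - 18809 = -1151926863531/11818 - 18809 = -1152149148293/11818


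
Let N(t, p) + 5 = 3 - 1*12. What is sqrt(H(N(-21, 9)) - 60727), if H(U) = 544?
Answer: 9*I*sqrt(743) ≈ 245.32*I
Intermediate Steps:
N(t, p) = -14 (N(t, p) = -5 + (3 - 1*12) = -5 + (3 - 12) = -5 - 9 = -14)
sqrt(H(N(-21, 9)) - 60727) = sqrt(544 - 60727) = sqrt(-60183) = 9*I*sqrt(743)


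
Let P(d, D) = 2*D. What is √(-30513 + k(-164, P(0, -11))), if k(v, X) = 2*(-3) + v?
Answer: I*√30683 ≈ 175.17*I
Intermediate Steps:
k(v, X) = -6 + v
√(-30513 + k(-164, P(0, -11))) = √(-30513 + (-6 - 164)) = √(-30513 - 170) = √(-30683) = I*√30683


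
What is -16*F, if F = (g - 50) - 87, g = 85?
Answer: 832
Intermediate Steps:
F = -52 (F = (85 - 50) - 87 = 35 - 87 = -52)
-16*F = -16*(-52) = 832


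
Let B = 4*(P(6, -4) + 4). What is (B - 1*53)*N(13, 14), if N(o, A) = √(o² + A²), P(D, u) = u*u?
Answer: 27*√365 ≈ 515.83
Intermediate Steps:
P(D, u) = u²
B = 80 (B = 4*((-4)² + 4) = 4*(16 + 4) = 4*20 = 80)
N(o, A) = √(A² + o²)
(B - 1*53)*N(13, 14) = (80 - 1*53)*√(14² + 13²) = (80 - 53)*√(196 + 169) = 27*√365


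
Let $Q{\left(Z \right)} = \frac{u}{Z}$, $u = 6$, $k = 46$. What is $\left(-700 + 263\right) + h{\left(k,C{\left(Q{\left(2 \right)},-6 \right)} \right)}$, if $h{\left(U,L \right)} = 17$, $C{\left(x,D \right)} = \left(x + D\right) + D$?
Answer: $-420$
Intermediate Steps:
$Q{\left(Z \right)} = \frac{6}{Z}$
$C{\left(x,D \right)} = x + 2 D$ ($C{\left(x,D \right)} = \left(D + x\right) + D = x + 2 D$)
$\left(-700 + 263\right) + h{\left(k,C{\left(Q{\left(2 \right)},-6 \right)} \right)} = \left(-700 + 263\right) + 17 = -437 + 17 = -420$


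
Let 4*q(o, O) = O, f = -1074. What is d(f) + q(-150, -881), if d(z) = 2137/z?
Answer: -477371/2148 ≈ -222.24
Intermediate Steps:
q(o, O) = O/4
d(f) + q(-150, -881) = 2137/(-1074) + (¼)*(-881) = 2137*(-1/1074) - 881/4 = -2137/1074 - 881/4 = -477371/2148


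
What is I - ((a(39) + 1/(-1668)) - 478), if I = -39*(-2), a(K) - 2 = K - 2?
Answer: 862357/1668 ≈ 517.00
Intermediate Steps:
a(K) = K (a(K) = 2 + (K - 2) = 2 + (-2 + K) = K)
I = 78
I - ((a(39) + 1/(-1668)) - 478) = 78 - ((39 + 1/(-1668)) - 478) = 78 - ((39 - 1/1668) - 478) = 78 - (65051/1668 - 478) = 78 - 1*(-732253/1668) = 78 + 732253/1668 = 862357/1668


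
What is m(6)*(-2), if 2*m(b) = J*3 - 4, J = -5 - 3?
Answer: 28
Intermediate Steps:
J = -8
m(b) = -14 (m(b) = (-8*3 - 4)/2 = (-24 - 4)/2 = (½)*(-28) = -14)
m(6)*(-2) = -14*(-2) = 28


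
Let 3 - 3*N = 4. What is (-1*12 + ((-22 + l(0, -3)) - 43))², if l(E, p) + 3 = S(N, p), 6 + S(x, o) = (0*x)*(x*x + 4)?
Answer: 7396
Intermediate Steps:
N = -⅓ (N = 1 - ⅓*4 = 1 - 4/3 = -⅓ ≈ -0.33333)
S(x, o) = -6 (S(x, o) = -6 + (0*x)*(x*x + 4) = -6 + 0*(x² + 4) = -6 + 0*(4 + x²) = -6 + 0 = -6)
l(E, p) = -9 (l(E, p) = -3 - 6 = -9)
(-1*12 + ((-22 + l(0, -3)) - 43))² = (-1*12 + ((-22 - 9) - 43))² = (-12 + (-31 - 43))² = (-12 - 74)² = (-86)² = 7396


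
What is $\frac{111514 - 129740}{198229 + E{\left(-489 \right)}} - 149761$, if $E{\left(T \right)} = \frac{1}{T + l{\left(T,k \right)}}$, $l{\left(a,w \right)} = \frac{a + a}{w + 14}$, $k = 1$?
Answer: $- \frac{41131326341920}{274646277} \approx -1.4976 \cdot 10^{5}$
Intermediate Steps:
$l{\left(a,w \right)} = \frac{2 a}{14 + w}$
$E{\left(T \right)} = \frac{15}{17 T}$ ($E{\left(T \right)} = \frac{1}{T + \frac{2 T}{14 + 1}} = \frac{1}{T + \frac{2 T}{15}} = \frac{1}{\frac{17}{15} T} = \frac{15}{17 T}$)
$\frac{111514 - 129740}{198229 + E{\left(-489 \right)}} - 149761 = \frac{111514 - 129740}{198229 + \frac{15}{17 \left(-489\right)}} - 149761 = - \frac{18226}{198229 + \frac{15}{17} \left(- \frac{1}{489}\right)} - 149761 = - \frac{18226}{198229 - \frac{5}{2771}} - 149761 = - \frac{18226}{\frac{549292554}{2771}} - 149761 = \left(-18226\right) \frac{2771}{549292554} - 149761 = - \frac{25252123}{274646277} - 149761 = - \frac{41131326341920}{274646277}$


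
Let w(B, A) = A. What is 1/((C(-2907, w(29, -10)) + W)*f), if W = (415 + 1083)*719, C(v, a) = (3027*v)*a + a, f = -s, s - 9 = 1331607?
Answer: -1/118609623118272 ≈ -8.4310e-15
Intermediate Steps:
s = 1331616 (s = 9 + 1331607 = 1331616)
f = -1331616 (f = -1*1331616 = -1331616)
C(v, a) = a + 3027*a*v (C(v, a) = 3027*a*v + a = a + 3027*a*v)
W = 1077062 (W = 1498*719 = 1077062)
1/((C(-2907, w(29, -10)) + W)*f) = 1/(-10*(1 + 3027*(-2907)) + 1077062*(-1331616)) = -1/1331616/(-10*(1 - 8799489) + 1077062) = -1/1331616/(-10*(-8799488) + 1077062) = -1/1331616/(87994880 + 1077062) = -1/1331616/89071942 = (1/89071942)*(-1/1331616) = -1/118609623118272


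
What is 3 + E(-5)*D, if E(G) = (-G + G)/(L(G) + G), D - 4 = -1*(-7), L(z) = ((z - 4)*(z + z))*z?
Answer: 3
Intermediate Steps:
L(z) = 2*z²*(-4 + z) (L(z) = ((-4 + z)*(2*z))*z = (2*z*(-4 + z))*z = 2*z²*(-4 + z))
D = 11 (D = 4 - 1*(-7) = 4 + 7 = 11)
E(G) = 0 (E(G) = (-G + G)/(2*G²*(-4 + G) + G) = 0/(G + 2*G²*(-4 + G)) = 0)
3 + E(-5)*D = 3 + 0*11 = 3 + 0 = 3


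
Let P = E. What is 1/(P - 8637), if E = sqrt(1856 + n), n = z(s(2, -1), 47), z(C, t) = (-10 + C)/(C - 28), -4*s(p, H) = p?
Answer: -54701/472440780 - sqrt(74461)/472440780 ≈ -0.00011636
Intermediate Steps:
s(p, H) = -p/4
z(C, t) = (-10 + C)/(-28 + C)
n = 7/19 (n = (-10 - 1/4*2)/(-28 - 1/4*2) = (-10 - 1/2)/(-28 - 1/2) = -21/2/(-57/2) = -2/57*(-21/2) = 7/19 ≈ 0.36842)
E = 3*sqrt(74461)/19 (E = sqrt(1856 + 7/19) = sqrt(35271/19) = 3*sqrt(74461)/19 ≈ 43.086)
P = 3*sqrt(74461)/19 ≈ 43.086
1/(P - 8637) = 1/(3*sqrt(74461)/19 - 8637) = 1/(-8637 + 3*sqrt(74461)/19)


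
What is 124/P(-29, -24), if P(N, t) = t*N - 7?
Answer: 124/689 ≈ 0.17997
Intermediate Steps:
P(N, t) = -7 + N*t (P(N, t) = N*t - 7 = -7 + N*t)
124/P(-29, -24) = 124/(-7 - 29*(-24)) = 124/(-7 + 696) = 124/689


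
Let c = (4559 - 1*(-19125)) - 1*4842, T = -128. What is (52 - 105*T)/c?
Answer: 6746/9421 ≈ 0.71606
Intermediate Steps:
c = 18842 (c = (4559 + 19125) - 4842 = 23684 - 4842 = 18842)
(52 - 105*T)/c = (52 - 105*(-128))/18842 = (52 + 13440)*(1/18842) = 13492*(1/18842) = 6746/9421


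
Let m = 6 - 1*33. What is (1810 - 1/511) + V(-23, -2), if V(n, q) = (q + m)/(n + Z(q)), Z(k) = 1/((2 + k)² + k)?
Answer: 43500361/24017 ≈ 1811.2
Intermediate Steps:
m = -27 (m = 6 - 33 = -27)
Z(k) = 1/(k + (2 + k)²)
V(n, q) = (-27 + q)/(n + 1/(q + (2 + q)²)) (V(n, q) = (q - 27)/(n + 1/(q + (2 + q)²)) = (-27 + q)/(n + 1/(q + (2 + q)²)))
(1810 - 1/511) + V(-23, -2) = (1810 - 1/511) + (-27 - 2)*(-2 + (2 - 2)²)/(1 - 23*(-2 + (2 - 2)²)) = (1810 - 1*1/511) - 29*(-2 + 0²)/(1 - 23*(-2 + 0²)) = (1810 - 1/511) - 29*(-2 + 0)/(1 - 23*(-2 + 0)) = 924909/511 - 29*(-2)/(1 - 23*(-2)) = 924909/511 - 29*(-2)/(1 + 46) = 924909/511 - 29*(-2)/47 = 924909/511 + (1/47)*(-29)*(-2) = 924909/511 + 58/47 = 43500361/24017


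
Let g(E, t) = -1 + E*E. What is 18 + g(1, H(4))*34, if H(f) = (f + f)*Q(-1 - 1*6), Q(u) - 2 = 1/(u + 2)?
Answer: 18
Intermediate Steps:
Q(u) = 2 + 1/(2 + u) (Q(u) = 2 + 1/(u + 2) = 2 + 1/(2 + u))
H(f) = 18*f/5 (H(f) = (f + f)*((5 + 2*(-1 - 1*6))/(2 + (-1 - 1*6))) = (2*f)*((5 + 2*(-1 - 6))/(2 + (-1 - 6))) = (2*f)*((5 + 2*(-7))/(2 - 7)) = (2*f)*((5 - 14)/(-5)) = (2*f)*(-1/5*(-9)) = (2*f)*(9/5) = 18*f/5)
g(E, t) = -1 + E**2
18 + g(1, H(4))*34 = 18 + (-1 + 1**2)*34 = 18 + (-1 + 1)*34 = 18 + 0*34 = 18 + 0 = 18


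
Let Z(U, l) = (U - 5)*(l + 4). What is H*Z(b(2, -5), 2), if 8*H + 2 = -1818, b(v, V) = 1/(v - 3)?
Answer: 8190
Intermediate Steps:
b(v, V) = 1/(-3 + v)
Z(U, l) = (-5 + U)*(4 + l)
H = -455/2 (H = -¼ + (⅛)*(-1818) = -¼ - 909/4 = -455/2 ≈ -227.50)
H*Z(b(2, -5), 2) = -455*(-20 - 5*2 + 4/(-3 + 2) + 2/(-3 + 2))/2 = -455*(-20 - 10 + 4/(-1) + 2/(-1))/2 = -455*(-20 - 10 + 4*(-1) - 1*2)/2 = -455*(-20 - 10 - 4 - 2)/2 = -455/2*(-36) = 8190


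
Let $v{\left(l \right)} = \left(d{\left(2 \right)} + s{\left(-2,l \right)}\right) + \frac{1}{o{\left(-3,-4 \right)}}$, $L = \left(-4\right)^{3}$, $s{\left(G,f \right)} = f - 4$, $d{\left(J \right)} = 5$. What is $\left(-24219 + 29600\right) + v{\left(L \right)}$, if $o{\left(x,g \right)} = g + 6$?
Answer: $\frac{10637}{2} \approx 5318.5$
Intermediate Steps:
$s{\left(G,f \right)} = -4 + f$
$o{\left(x,g \right)} = 6 + g$
$L = -64$
$v{\left(l \right)} = \frac{3}{2} + l$ ($v{\left(l \right)} = \left(5 + \left(-4 + l\right)\right) + \frac{1}{6 - 4} = \left(1 + l\right) + \frac{1}{2} = \frac{3}{2} + l$)
$\left(-24219 + 29600\right) + v{\left(L \right)} = \left(-24219 + 29600\right) + \left(\frac{3}{2} - 64\right) = 5381 - \frac{125}{2} = \frac{10637}{2}$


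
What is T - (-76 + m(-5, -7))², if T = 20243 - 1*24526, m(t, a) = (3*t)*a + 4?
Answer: -5372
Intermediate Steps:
m(t, a) = 4 + 3*a*t (m(t, a) = 3*a*t + 4 = 4 + 3*a*t)
T = -4283 (T = 20243 - 24526 = -4283)
T - (-76 + m(-5, -7))² = -4283 - (-76 + (4 + 3*(-7)*(-5)))² = -4283 - (-76 + (4 + 105))² = -4283 - (-76 + 109)² = -4283 - 1*33² = -4283 - 1*1089 = -4283 - 1089 = -5372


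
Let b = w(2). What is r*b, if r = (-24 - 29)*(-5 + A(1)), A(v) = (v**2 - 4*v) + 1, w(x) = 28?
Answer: 10388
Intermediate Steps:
A(v) = 1 + v**2 - 4*v
b = 28
r = 371 (r = (-24 - 29)*(-5 + (1 + 1**2 - 4*1)) = -53*(-5 + (1 + 1 - 4)) = -53*(-5 - 2) = -53*(-7) = 371)
r*b = 371*28 = 10388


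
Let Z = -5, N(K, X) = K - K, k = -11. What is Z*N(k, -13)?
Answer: 0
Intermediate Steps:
N(K, X) = 0
Z*N(k, -13) = -5*0 = 0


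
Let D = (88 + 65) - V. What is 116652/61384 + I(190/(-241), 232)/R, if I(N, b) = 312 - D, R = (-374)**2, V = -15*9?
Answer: 1019893023/536634274 ≈ 1.9005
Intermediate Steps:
V = -135
R = 139876
D = 288 (D = (88 + 65) - 1*(-135) = 153 + 135 = 288)
I(N, b) = 24 (I(N, b) = 312 - 1*288 = 312 - 288 = 24)
116652/61384 + I(190/(-241), 232)/R = 116652/61384 + 24/139876 = 116652*(1/61384) + 24*(1/139876) = 29163/15346 + 6/34969 = 1019893023/536634274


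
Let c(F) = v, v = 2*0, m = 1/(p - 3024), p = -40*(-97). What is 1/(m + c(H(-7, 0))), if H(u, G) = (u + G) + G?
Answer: 856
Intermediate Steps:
p = 3880
H(u, G) = u + 2*G (H(u, G) = (G + u) + G = u + 2*G)
m = 1/856 (m = 1/(3880 - 3024) = 1/856 ≈ 0.0011682)
v = 0
c(F) = 0
1/(m + c(H(-7, 0))) = 1/(1/856 + 0) = 1/(1/856) = 856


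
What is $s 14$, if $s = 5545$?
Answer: $77630$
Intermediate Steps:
$s 14 = 5545 \cdot 14 = 77630$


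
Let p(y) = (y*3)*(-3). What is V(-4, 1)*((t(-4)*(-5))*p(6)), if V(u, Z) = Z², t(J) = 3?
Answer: 810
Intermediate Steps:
p(y) = -9*y (p(y) = (3*y)*(-3) = -9*y)
V(-4, 1)*((t(-4)*(-5))*p(6)) = 1²*((3*(-5))*(-9*6)) = 1*(-15*(-54)) = 1*810 = 810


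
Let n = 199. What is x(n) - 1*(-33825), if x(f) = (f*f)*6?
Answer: 271431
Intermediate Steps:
x(f) = 6*f**2 (x(f) = f**2*6 = 6*f**2)
x(n) - 1*(-33825) = 6*199**2 - 1*(-33825) = 6*39601 + 33825 = 237606 + 33825 = 271431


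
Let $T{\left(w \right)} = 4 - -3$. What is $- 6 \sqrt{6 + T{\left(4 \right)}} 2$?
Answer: $- 12 \sqrt{13} \approx -43.267$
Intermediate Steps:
$T{\left(w \right)} = 7$ ($T{\left(w \right)} = 4 + 3 = 7$)
$- 6 \sqrt{6 + T{\left(4 \right)}} 2 = - 6 \sqrt{6 + 7} \cdot 2 = - 6 \sqrt{13} \cdot 2 = - 12 \sqrt{13}$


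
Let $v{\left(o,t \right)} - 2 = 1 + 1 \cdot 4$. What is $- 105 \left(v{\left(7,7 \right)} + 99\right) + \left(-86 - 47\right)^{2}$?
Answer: $6559$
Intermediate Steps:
$v{\left(o,t \right)} = 7$ ($v{\left(o,t \right)} = 2 + \left(1 + 1 \cdot 4\right) = 2 + \left(1 + 4\right) = 2 + 5 = 7$)
$- 105 \left(v{\left(7,7 \right)} + 99\right) + \left(-86 - 47\right)^{2} = - 105 \left(7 + 99\right) + \left(-86 - 47\right)^{2} = \left(-105\right) 106 + \left(-133\right)^{2} = -11130 + 17689 = 6559$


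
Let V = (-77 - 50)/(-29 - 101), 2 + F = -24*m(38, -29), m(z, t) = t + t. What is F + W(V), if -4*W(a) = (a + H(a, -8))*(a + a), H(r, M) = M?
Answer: 47097951/33800 ≈ 1393.4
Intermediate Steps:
m(z, t) = 2*t
F = 1390 (F = -2 - 48*(-29) = -2 - 24*(-58) = -2 + 1392 = 1390)
V = 127/130 (V = -127/(-130) = -127*(-1/130) = 127/130 ≈ 0.97692)
W(a) = -a*(-8 + a)/2 (W(a) = -(a - 8)*(a + a)/4 = -(-8 + a)*2*a/4 = -a*(-8 + a)/2)
F + W(V) = 1390 + (1/2)*(127/130)*(8 - 1*127/130) = 1390 + (1/2)*(127/130)*(8 - 127/130) = 1390 + (1/2)*(127/130)*(913/130) = 1390 + 115951/33800 = 47097951/33800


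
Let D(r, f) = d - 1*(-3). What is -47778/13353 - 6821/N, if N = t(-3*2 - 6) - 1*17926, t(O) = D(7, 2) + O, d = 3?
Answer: -255224761/79815332 ≈ -3.1977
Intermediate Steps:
D(r, f) = 6 (D(r, f) = 3 - 1*(-3) = 3 + 3 = 6)
t(O) = 6 + O
N = -17932 (N = (6 + (-3*2 - 6)) - 1*17926 = (6 + (-6 - 6)) - 17926 = (6 - 12) - 17926 = -6 - 17926 = -17932)
-47778/13353 - 6821/N = -47778/13353 - 6821/(-17932) = -47778*1/13353 - 6821*(-1/17932) = -15926/4451 + 6821/17932 = -255224761/79815332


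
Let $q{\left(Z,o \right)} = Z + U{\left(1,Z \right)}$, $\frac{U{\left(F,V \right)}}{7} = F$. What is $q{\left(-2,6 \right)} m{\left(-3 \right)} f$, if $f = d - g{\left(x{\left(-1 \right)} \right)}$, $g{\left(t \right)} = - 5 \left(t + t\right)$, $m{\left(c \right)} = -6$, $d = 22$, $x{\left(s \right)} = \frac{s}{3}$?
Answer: $-560$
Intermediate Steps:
$x{\left(s \right)} = \frac{s}{3}$ ($x{\left(s \right)} = s \frac{1}{3} = \frac{s}{3}$)
$U{\left(F,V \right)} = 7 F$
$g{\left(t \right)} = - 10 t$ ($g{\left(t \right)} = - 5 \cdot 2 t = - 10 t$)
$q{\left(Z,o \right)} = 7 + Z$ ($q{\left(Z,o \right)} = Z + 7 \cdot 1 = Z + 7 = 7 + Z$)
$f = \frac{56}{3}$ ($f = 22 - - 10 \cdot \frac{1}{3} \left(-1\right) = 22 - \left(-10\right) \left(- \frac{1}{3}\right) = 22 - \frac{10}{3} = \frac{56}{3} \approx 18.667$)
$q{\left(-2,6 \right)} m{\left(-3 \right)} f = \left(7 - 2\right) \left(-6\right) \frac{56}{3} = 5 \left(-6\right) \frac{56}{3} = \left(-30\right) \frac{56}{3} = -560$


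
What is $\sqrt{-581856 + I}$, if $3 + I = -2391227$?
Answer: $i \sqrt{2973086} \approx 1724.3 i$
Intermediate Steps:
$I = -2391230$ ($I = -3 - 2391227 = -2391230$)
$\sqrt{-581856 + I} = \sqrt{-581856 - 2391230} = \sqrt{-2973086} = i \sqrt{2973086}$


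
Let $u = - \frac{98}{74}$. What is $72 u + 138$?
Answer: $\frac{1578}{37} \approx 42.649$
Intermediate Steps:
$u = - \frac{49}{37}$ ($u = \left(-98\right) \frac{1}{74} = - \frac{49}{37} \approx -1.3243$)
$72 u + 138 = 72 \left(- \frac{49}{37}\right) + 138 = - \frac{3528}{37} + 138 = \frac{1578}{37}$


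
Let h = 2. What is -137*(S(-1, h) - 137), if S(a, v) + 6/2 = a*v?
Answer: 19454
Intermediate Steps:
S(a, v) = -3 + a*v
-137*(S(-1, h) - 137) = -137*((-3 - 1*2) - 137) = -137*((-3 - 2) - 137) = -137*(-5 - 137) = -137*(-142) = 19454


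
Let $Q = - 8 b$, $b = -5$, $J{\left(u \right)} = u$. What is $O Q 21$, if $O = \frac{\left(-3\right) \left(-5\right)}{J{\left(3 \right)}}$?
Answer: $4200$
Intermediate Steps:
$O = 5$ ($O = \frac{\left(-3\right) \left(-5\right)}{3} = 15 \cdot \frac{1}{3} = 5$)
$Q = 40$ ($Q = \left(-8\right) \left(-5\right) = 40$)
$O Q 21 = 5 \cdot 40 \cdot 21 = 200 \cdot 21 = 4200$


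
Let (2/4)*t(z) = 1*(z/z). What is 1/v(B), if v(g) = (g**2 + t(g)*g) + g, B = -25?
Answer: 1/550 ≈ 0.0018182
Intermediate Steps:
t(z) = 2 (t(z) = 2*(1*(z/z)) = 2*(1*1) = 2*1 = 2)
v(g) = g**2 + 3*g (v(g) = (g**2 + 2*g) + g = g**2 + 3*g)
1/v(B) = 1/(-25*(3 - 25)) = 1/(-25*(-22)) = 1/550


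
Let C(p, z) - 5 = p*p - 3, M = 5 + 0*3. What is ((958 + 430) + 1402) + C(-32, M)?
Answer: 3816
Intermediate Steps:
M = 5 (M = 5 + 0 = 5)
C(p, z) = 2 + p² (C(p, z) = 5 + (p*p - 3) = 5 + (p² - 3) = 5 + (-3 + p²) = 2 + p²)
((958 + 430) + 1402) + C(-32, M) = ((958 + 430) + 1402) + (2 + (-32)²) = (1388 + 1402) + (2 + 1024) = 2790 + 1026 = 3816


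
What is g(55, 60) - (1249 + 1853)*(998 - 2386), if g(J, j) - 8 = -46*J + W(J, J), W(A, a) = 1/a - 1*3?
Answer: 236667806/55 ≈ 4.3030e+6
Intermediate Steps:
W(A, a) = -3 + 1/a (W(A, a) = 1/a - 3 = -3 + 1/a)
g(J, j) = 5 + 1/J - 46*J (g(J, j) = 8 + (-46*J + (-3 + 1/J)) = 8 + (-3 + 1/J - 46*J) = 5 + 1/J - 46*J)
g(55, 60) - (1249 + 1853)*(998 - 2386) = (5 + 1/55 - 46*55) - (1249 + 1853)*(998 - 2386) = (5 + 1/55 - 2530) - 3102*(-1388) = -138874/55 - 1*(-4305576) = -138874/55 + 4305576 = 236667806/55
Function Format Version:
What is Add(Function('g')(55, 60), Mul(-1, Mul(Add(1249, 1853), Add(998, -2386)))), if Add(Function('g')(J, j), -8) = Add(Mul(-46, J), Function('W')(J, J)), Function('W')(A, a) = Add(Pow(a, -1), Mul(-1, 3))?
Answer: Rational(236667806, 55) ≈ 4.3030e+6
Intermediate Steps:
Function('W')(A, a) = Add(-3, Pow(a, -1)) (Function('W')(A, a) = Add(Pow(a, -1), -3) = Add(-3, Pow(a, -1)))
Function('g')(J, j) = Add(5, Pow(J, -1), Mul(-46, J)) (Function('g')(J, j) = Add(8, Add(Mul(-46, J), Add(-3, Pow(J, -1)))) = Add(8, Add(-3, Pow(J, -1), Mul(-46, J))) = Add(5, Pow(J, -1), Mul(-46, J)))
Add(Function('g')(55, 60), Mul(-1, Mul(Add(1249, 1853), Add(998, -2386)))) = Add(Add(5, Pow(55, -1), Mul(-46, 55)), Mul(-1, Mul(Add(1249, 1853), Add(998, -2386)))) = Add(Add(5, Rational(1, 55), -2530), Mul(-1, Mul(3102, -1388))) = Add(Rational(-138874, 55), Mul(-1, -4305576)) = Add(Rational(-138874, 55), 4305576) = Rational(236667806, 55)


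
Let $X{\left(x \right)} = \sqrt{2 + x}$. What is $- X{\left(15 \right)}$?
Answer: $- \sqrt{17} \approx -4.1231$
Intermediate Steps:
$- X{\left(15 \right)} = - \sqrt{2 + 15} = - \sqrt{17}$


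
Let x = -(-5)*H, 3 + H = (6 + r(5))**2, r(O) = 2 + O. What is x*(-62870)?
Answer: -52182100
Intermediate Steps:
H = 166 (H = -3 + (6 + (2 + 5))**2 = -3 + (6 + 7)**2 = -3 + 13**2 = -3 + 169 = 166)
x = 830 (x = -(-5)*166 = -5*(-166) = 830)
x*(-62870) = 830*(-62870) = -52182100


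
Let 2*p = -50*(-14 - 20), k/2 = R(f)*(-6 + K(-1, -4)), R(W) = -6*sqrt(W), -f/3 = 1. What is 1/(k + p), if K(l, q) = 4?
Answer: 425/362114 - 6*I*sqrt(3)/181057 ≈ 0.0011737 - 5.7398e-5*I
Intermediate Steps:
f = -3 (f = -3*1 = -3)
k = 24*I*sqrt(3) (k = 2*((-6*I*sqrt(3))*(-6 + 4)) = 2*(-6*I*sqrt(3)*(-2)) = 2*(12*I*sqrt(3)) = 24*I*sqrt(3) ≈ 41.569*I)
p = 850 (p = (-50*(-14 - 20))/2 = (-50*(-34))/2 = (1/2)*1700 = 850)
1/(k + p) = 1/(24*I*sqrt(3) + 850) = 1/(850 + 24*I*sqrt(3))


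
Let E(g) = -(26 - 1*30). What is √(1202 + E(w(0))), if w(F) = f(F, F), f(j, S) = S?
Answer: 3*√134 ≈ 34.728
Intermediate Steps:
w(F) = F
E(g) = 4 (E(g) = -(26 - 30) = -1*(-4) = 4)
√(1202 + E(w(0))) = √(1202 + 4) = √1206 = 3*√134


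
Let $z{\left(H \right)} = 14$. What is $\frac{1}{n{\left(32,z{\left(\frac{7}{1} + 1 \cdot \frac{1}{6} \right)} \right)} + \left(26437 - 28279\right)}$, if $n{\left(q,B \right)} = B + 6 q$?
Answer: $- \frac{1}{1636} \approx -0.00061125$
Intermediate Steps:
$\frac{1}{n{\left(32,z{\left(\frac{7}{1} + 1 \cdot \frac{1}{6} \right)} \right)} + \left(26437 - 28279\right)} = \frac{1}{\left(14 + 6 \cdot 32\right) + \left(26437 - 28279\right)} = \frac{1}{\left(14 + 192\right) - 1842} = \frac{1}{206 - 1842} = \frac{1}{-1636} = - \frac{1}{1636}$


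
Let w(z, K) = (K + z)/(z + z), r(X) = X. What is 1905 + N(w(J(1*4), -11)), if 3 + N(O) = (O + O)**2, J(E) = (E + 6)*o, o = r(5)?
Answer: 4756521/2500 ≈ 1902.6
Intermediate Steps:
o = 5
J(E) = 30 + 5*E (J(E) = (E + 6)*5 = (6 + E)*5 = 30 + 5*E)
w(z, K) = (K + z)/(2*z) (w(z, K) = (K + z)/((2*z)) = (K + z)*(1/(2*z)) = (K + z)/(2*z))
N(O) = -3 + 4*O**2 (N(O) = -3 + (O + O)**2 = -3 + (2*O)**2 = -3 + 4*O**2)
1905 + N(w(J(1*4), -11)) = 1905 + (-3 + 4*((-11 + (30 + 5*(1*4)))/(2*(30 + 5*(1*4))))**2) = 1905 + (-3 + 4*((-11 + (30 + 5*4))/(2*(30 + 5*4)))**2) = 1905 + (-3 + 4*((-11 + (30 + 20))/(2*(30 + 20)))**2) = 1905 + (-3 + 4*((1/2)*(-11 + 50)/50)**2) = 1905 + (-3 + 4*((1/2)*(1/50)*39)**2) = 1905 + (-3 + 4*(39/100)**2) = 1905 + (-3 + 4*(1521/10000)) = 1905 + (-3 + 1521/2500) = 1905 - 5979/2500 = 4756521/2500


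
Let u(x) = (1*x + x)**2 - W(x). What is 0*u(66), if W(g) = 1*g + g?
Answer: 0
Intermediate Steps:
W(g) = 2*g (W(g) = g + g = 2*g)
u(x) = -2*x + 4*x**2 (u(x) = (1*x + x)**2 - 2*x = (x + x)**2 - 2*x = (2*x)**2 - 2*x = 4*x**2 - 2*x = -2*x + 4*x**2)
0*u(66) = 0*(2*66*(-1 + 2*66)) = 0*(2*66*(-1 + 132)) = 0*(2*66*131) = 0*17292 = 0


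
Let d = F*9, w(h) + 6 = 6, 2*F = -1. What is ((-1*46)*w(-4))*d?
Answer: 0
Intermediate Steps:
F = -1/2 (F = (1/2)*(-1) = -1/2 ≈ -0.50000)
w(h) = 0 (w(h) = -6 + 6 = 0)
d = -9/2 (d = -1/2*9 = -9/2 ≈ -4.5000)
((-1*46)*w(-4))*d = (-1*46*0)*(-9/2) = -46*0*(-9/2) = 0*(-9/2) = 0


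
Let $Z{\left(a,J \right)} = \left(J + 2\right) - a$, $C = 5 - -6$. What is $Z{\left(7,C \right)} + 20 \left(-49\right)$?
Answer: $-974$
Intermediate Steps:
$C = 11$ ($C = 5 + 6 = 11$)
$Z{\left(a,J \right)} = 2 + J - a$ ($Z{\left(a,J \right)} = \left(2 + J\right) - a = 2 + J - a$)
$Z{\left(7,C \right)} + 20 \left(-49\right) = \left(2 + 11 - 7\right) + 20 \left(-49\right) = \left(2 + 11 - 7\right) - 980 = 6 - 980 = -974$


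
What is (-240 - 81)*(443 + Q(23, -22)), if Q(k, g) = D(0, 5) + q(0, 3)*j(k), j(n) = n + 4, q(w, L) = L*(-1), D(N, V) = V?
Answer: -117807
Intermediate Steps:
q(w, L) = -L
j(n) = 4 + n
Q(k, g) = -7 - 3*k (Q(k, g) = 5 + (-1*3)*(4 + k) = 5 - 3*(4 + k) = 5 + (-12 - 3*k) = -7 - 3*k)
(-240 - 81)*(443 + Q(23, -22)) = (-240 - 81)*(443 + (-7 - 3*23)) = -321*(443 + (-7 - 69)) = -321*(443 - 76) = -321*367 = -117807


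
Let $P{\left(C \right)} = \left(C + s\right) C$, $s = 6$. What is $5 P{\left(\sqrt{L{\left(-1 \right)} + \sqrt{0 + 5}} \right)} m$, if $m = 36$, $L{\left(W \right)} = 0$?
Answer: $180 \sqrt[4]{5} \left(6 + \sqrt[4]{5}\right) \approx 2017.5$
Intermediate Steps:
$P{\left(C \right)} = C \left(6 + C\right)$ ($P{\left(C \right)} = \left(C + 6\right) C = \left(6 + C\right) C = C \left(6 + C\right)$)
$5 P{\left(\sqrt{L{\left(-1 \right)} + \sqrt{0 + 5}} \right)} m = 5 \sqrt{0 + \sqrt{0 + 5}} \left(6 + \sqrt{0 + \sqrt{0 + 5}}\right) 36 = 5 \sqrt{0 + \sqrt{5}} \left(6 + \sqrt{0 + \sqrt{5}}\right) 36 = 5 \sqrt{\sqrt{5}} \left(6 + \sqrt{\sqrt{5}}\right) 36 = 5 \sqrt[4]{5} \left(6 + \sqrt[4]{5}\right) 36 = 180 \sqrt[4]{5} \left(6 + \sqrt[4]{5}\right)$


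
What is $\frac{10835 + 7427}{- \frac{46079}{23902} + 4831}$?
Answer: $\frac{436498324}{115424483} \approx 3.7817$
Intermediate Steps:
$\frac{10835 + 7427}{- \frac{46079}{23902} + 4831} = \frac{18262}{\left(-46079\right) \frac{1}{23902} + 4831} = \frac{18262}{- \frac{46079}{23902} + 4831} = \frac{18262}{\frac{115424483}{23902}} = 18262 \cdot \frac{23902}{115424483} = \frac{436498324}{115424483}$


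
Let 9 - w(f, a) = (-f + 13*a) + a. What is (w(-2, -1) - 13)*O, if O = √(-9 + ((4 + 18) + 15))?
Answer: 16*√7 ≈ 42.332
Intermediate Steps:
w(f, a) = 9 + f - 14*a (w(f, a) = 9 - ((-f + 13*a) + a) = 9 - (-f + 14*a) = 9 + (f - 14*a) = 9 + f - 14*a)
O = 2*√7 (O = √(-9 + (22 + 15)) = √(-9 + 37) = √28 = 2*√7 ≈ 5.2915)
(w(-2, -1) - 13)*O = ((9 - 2 - 14*(-1)) - 13)*(2*√7) = ((9 - 2 + 14) - 13)*(2*√7) = (21 - 13)*(2*√7) = 8*(2*√7) = 16*√7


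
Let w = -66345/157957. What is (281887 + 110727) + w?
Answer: 62016063253/157957 ≈ 3.9261e+5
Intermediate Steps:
w = -66345/157957 (w = -66345*1/157957 = -66345/157957 ≈ -0.42002)
(281887 + 110727) + w = (281887 + 110727) - 66345/157957 = 392614 - 66345/157957 = 62016063253/157957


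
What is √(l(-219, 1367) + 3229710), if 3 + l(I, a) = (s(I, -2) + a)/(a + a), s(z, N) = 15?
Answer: 4*√377207430545/1367 ≈ 1797.1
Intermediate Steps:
l(I, a) = -3 + (15 + a)/(2*a) (l(I, a) = -3 + (15 + a)/(a + a) = -3 + (15 + a)/((2*a)) = -3 + (15 + a)*(1/(2*a)) = -3 + (15 + a)/(2*a))
√(l(-219, 1367) + 3229710) = √((5/2)*(3 - 1*1367)/1367 + 3229710) = √((5/2)*(1/1367)*(3 - 1367) + 3229710) = √((5/2)*(1/1367)*(-1364) + 3229710) = √(-3410/1367 + 3229710) = √(4415010160/1367) = 4*√377207430545/1367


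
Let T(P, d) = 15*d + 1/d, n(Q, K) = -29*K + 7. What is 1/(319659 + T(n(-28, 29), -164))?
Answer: 164/52020635 ≈ 3.1526e-6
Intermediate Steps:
n(Q, K) = 7 - 29*K
T(P, d) = 1/d + 15*d
1/(319659 + T(n(-28, 29), -164)) = 1/(319659 + (1/(-164) + 15*(-164))) = 1/(319659 + (-1/164 - 2460)) = 1/(319659 - 403441/164) = 1/(52020635/164) = 164/52020635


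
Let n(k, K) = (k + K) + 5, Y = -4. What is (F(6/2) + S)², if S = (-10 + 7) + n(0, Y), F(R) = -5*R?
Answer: 289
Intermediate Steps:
n(k, K) = 5 + K + k (n(k, K) = (K + k) + 5 = 5 + K + k)
S = -2 (S = (-10 + 7) + (5 - 4 + 0) = -3 + 1 = -2)
(F(6/2) + S)² = (-30/2 - 2)² = (-5*3 - 2)² = (-15 - 2)² = (-17)² = 289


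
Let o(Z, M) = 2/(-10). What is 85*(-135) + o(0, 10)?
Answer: -57376/5 ≈ -11475.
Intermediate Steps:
o(Z, M) = -⅕ (o(Z, M) = 2*(-⅒) = -⅕)
85*(-135) + o(0, 10) = 85*(-135) - ⅕ = -11475 - ⅕ = -57376/5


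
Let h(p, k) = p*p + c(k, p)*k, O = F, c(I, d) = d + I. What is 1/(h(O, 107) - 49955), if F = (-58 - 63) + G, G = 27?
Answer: -1/39728 ≈ -2.5171e-5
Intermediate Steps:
c(I, d) = I + d
F = -94 (F = (-58 - 63) + 27 = -121 + 27 = -94)
O = -94
h(p, k) = p² + k*(k + p) (h(p, k) = p*p + (k + p)*k = p² + k*(k + p))
1/(h(O, 107) - 49955) = 1/(((-94)² + 107*(107 - 94)) - 49955) = 1/((8836 + 107*13) - 49955) = 1/((8836 + 1391) - 49955) = 1/(10227 - 49955) = 1/(-39728) = -1/39728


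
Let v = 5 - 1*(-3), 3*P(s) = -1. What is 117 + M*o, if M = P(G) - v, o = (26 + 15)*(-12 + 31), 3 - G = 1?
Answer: -19124/3 ≈ -6374.7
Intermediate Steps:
G = 2 (G = 3 - 1*1 = 3 - 1 = 2)
P(s) = -⅓ (P(s) = (⅓)*(-1) = -⅓)
o = 779 (o = 41*19 = 779)
v = 8 (v = 5 + 3 = 8)
M = -25/3 (M = -⅓ - 1*8 = -⅓ - 8 = -25/3 ≈ -8.3333)
117 + M*o = 117 - 25/3*779 = 117 - 19475/3 = -19124/3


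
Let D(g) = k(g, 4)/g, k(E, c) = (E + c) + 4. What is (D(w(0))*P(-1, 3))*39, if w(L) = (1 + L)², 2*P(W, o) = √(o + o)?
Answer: 351*√6/2 ≈ 429.89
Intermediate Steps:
P(W, o) = √2*√o/2 (P(W, o) = √(o + o)/2 = √(2*o)/2 = (√2*√o)/2 = √2*√o/2)
k(E, c) = 4 + E + c
D(g) = (8 + g)/g (D(g) = (4 + g + 4)/g = (8 + g)/g)
(D(w(0))*P(-1, 3))*39 = (((8 + (1 + 0)²)/((1 + 0)²))*(√2*√3/2))*39 = (((8 + 1²)/(1²))*(√6/2))*39 = (((8 + 1)/1)*(√6/2))*39 = ((1*9)*(√6/2))*39 = (9*(√6/2))*39 = (9*√6/2)*39 = 351*√6/2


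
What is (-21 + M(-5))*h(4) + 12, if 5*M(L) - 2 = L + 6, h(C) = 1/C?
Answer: 69/10 ≈ 6.9000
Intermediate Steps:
M(L) = 8/5 + L/5 (M(L) = ⅖ + (L + 6)/5 = ⅖ + (6 + L)/5 = ⅖ + (6/5 + L/5) = 8/5 + L/5)
(-21 + M(-5))*h(4) + 12 = (-21 + (8/5 + (⅕)*(-5)))/4 + 12 = (-21 + (8/5 - 1))*(¼) + 12 = (-21 + ⅗)*(¼) + 12 = -102/5*¼ + 12 = -51/10 + 12 = 69/10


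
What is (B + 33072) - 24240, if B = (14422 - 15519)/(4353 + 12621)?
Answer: 149913271/16974 ≈ 8831.9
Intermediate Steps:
B = -1097/16974 ≈ -0.064628
(B + 33072) - 24240 = (-1097/16974 + 33072) - 24240 = 561363031/16974 - 24240 = 149913271/16974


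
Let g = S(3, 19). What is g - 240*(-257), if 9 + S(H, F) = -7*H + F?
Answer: 61669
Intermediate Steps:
S(H, F) = -9 + F - 7*H (S(H, F) = -9 + (-7*H + F) = -9 + (F - 7*H) = -9 + F - 7*H)
g = -11 (g = -9 + 19 - 7*3 = -9 + 19 - 21 = -11)
g - 240*(-257) = -11 - 240*(-257) = -11 + 61680 = 61669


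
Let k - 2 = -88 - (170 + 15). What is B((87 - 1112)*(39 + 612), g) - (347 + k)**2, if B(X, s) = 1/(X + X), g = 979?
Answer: -7708360801/1334550 ≈ -5776.0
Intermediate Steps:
B(X, s) = 1/(2*X)
k = -271 (k = 2 + (-88 - (170 + 15)) = 2 + (-88 - 1*185) = 2 + (-88 - 185) = 2 - 273 = -271)
B((87 - 1112)*(39 + 612), g) - (347 + k)**2 = 1/(2*(((87 - 1112)*(39 + 612)))) - (347 - 271)**2 = 1/(2*((-1025*651))) - 1*76**2 = (1/2)/(-667275) - 1*5776 = (1/2)*(-1/667275) - 5776 = -1/1334550 - 5776 = -7708360801/1334550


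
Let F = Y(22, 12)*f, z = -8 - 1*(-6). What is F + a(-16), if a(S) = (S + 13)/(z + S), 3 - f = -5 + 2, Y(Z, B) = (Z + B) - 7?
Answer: 973/6 ≈ 162.17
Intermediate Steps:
Y(Z, B) = -7 + B + Z (Y(Z, B) = (B + Z) - 7 = -7 + B + Z)
f = 6 (f = 3 - (-5 + 2) = 3 - 1*(-3) = 3 + 3 = 6)
z = -2 (z = -8 + 6 = -2)
a(S) = (13 + S)/(-2 + S) (a(S) = (S + 13)/(-2 + S) = (13 + S)/(-2 + S))
F = 162 (F = (-7 + 12 + 22)*6 = 27*6 = 162)
F + a(-16) = 162 + (13 - 16)/(-2 - 16) = 162 - 3/(-18) = 162 - 1/18*(-3) = 162 + ⅙ = 973/6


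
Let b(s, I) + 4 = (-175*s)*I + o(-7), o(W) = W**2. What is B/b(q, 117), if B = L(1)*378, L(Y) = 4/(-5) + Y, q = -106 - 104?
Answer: 42/2388775 ≈ 1.7582e-5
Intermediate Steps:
q = -210
L(Y) = -4/5 + Y (L(Y) = 4*(-1/5) + Y = -4/5 + Y)
b(s, I) = 45 - 175*I*s (b(s, I) = -4 + ((-175*s)*I + (-7)**2) = -4 + (-175*I*s + 49) = -4 + (49 - 175*I*s) = 45 - 175*I*s)
B = 378/5 (B = (-4/5 + 1)*378 = (1/5)*378 = 378/5 ≈ 75.600)
B/b(q, 117) = 378/(5*(45 - 175*117*(-210))) = 378/(5*(45 + 4299750)) = (378/5)/4299795 = (378/5)*(1/4299795) = 42/2388775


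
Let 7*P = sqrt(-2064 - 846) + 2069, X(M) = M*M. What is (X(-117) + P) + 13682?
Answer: 193666/7 + I*sqrt(2910)/7 ≈ 27667.0 + 7.7063*I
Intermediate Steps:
X(M) = M**2
P = 2069/7 + I*sqrt(2910)/7 (P = (sqrt(-2064 - 846) + 2069)/7 = (sqrt(-2910) + 2069)/7 = (I*sqrt(2910) + 2069)/7 = (2069 + I*sqrt(2910))/7 = 2069/7 + I*sqrt(2910)/7 ≈ 295.57 + 7.7063*I)
(X(-117) + P) + 13682 = ((-117)**2 + (2069/7 + I*sqrt(2910)/7)) + 13682 = (13689 + (2069/7 + I*sqrt(2910)/7)) + 13682 = (97892/7 + I*sqrt(2910)/7) + 13682 = 193666/7 + I*sqrt(2910)/7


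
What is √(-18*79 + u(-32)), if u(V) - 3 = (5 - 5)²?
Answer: I*√1419 ≈ 37.67*I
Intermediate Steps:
u(V) = 3 (u(V) = 3 + (5 - 5)² = 3 + 0² = 3 + 0 = 3)
√(-18*79 + u(-32)) = √(-18*79 + 3) = √(-1422 + 3) = √(-1419) = I*√1419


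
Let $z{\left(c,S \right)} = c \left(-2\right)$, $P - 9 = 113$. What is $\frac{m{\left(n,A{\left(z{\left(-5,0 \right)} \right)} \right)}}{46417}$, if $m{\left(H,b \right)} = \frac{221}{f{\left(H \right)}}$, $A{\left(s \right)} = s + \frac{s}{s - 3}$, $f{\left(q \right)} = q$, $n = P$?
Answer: $\frac{221}{5662874} \approx 3.9026 \cdot 10^{-5}$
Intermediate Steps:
$P = 122$ ($P = 9 + 113 = 122$)
$z{\left(c,S \right)} = - 2 c$
$n = 122$
$A{\left(s \right)} = s + \frac{s}{-3 + s}$
$m{\left(H,b \right)} = \frac{221}{H}$
$\frac{m{\left(n,A{\left(z{\left(-5,0 \right)} \right)} \right)}}{46417} = \frac{221 \cdot \frac{1}{122}}{46417} = 221 \cdot \frac{1}{122} \cdot \frac{1}{46417} = \frac{221}{122} \cdot \frac{1}{46417} = \frac{221}{5662874}$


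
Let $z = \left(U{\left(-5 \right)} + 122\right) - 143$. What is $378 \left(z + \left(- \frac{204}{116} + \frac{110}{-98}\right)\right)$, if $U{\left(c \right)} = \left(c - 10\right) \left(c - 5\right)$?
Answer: $\frac{9677610}{203} \approx 47673.0$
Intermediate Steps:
$U{\left(c \right)} = \left(-10 + c\right) \left(-5 + c\right)$
$z = 129$ ($z = \left(\left(50 + \left(-5\right)^{2} - -75\right) + 122\right) - 143 = \left(\left(50 + 25 + 75\right) + 122\right) - 143 = \left(150 + 122\right) - 143 = 272 - 143 = 129$)
$378 \left(z + \left(- \frac{204}{116} + \frac{110}{-98}\right)\right) = 378 \left(129 + \left(- \frac{204}{116} + \frac{110}{-98}\right)\right) = 378 \left(129 + \left(\left(-204\right) \frac{1}{116} + 110 \left(- \frac{1}{98}\right)\right)\right) = 378 \left(129 - \frac{4094}{1421}\right) = 378 \cdot \frac{179215}{1421} = \frac{9677610}{203}$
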